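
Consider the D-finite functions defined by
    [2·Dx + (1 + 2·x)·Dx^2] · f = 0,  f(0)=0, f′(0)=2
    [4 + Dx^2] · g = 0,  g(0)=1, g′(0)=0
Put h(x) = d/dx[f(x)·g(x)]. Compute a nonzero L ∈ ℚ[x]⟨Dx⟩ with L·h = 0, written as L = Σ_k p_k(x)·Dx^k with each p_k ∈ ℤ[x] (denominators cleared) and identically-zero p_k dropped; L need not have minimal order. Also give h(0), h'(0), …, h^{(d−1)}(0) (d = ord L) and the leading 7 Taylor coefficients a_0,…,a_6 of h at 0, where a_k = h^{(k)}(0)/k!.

f: a_k = 0, 2, -2, 8/3, -4, 32/5, -32/3, …
g: a_k = 1, 0, -2, 0, 2/3, 0, -4/45, …
Product ⇒ symmetric product L₀, ord ≤ 4.
h₀' ⇒ L via d/dx closure of L₀.
L = (-400 - 1408·x - 2688·x^2 + 1536·x^3 + 11008·x^4 + 12288·x^5 + 4096·x^6) + (-192 - 512·x + 640·x^2 + 3840·x^3 + 5120·x^4 + 2048·x^5)·Dx + (-112 - 352·x - 224·x^2 + 2304·x^3 + 6272·x^4 + 6144·x^5 + 2048·x^6)·Dx^2 + (-48 - 128·x + 160·x^2 + 960·x^3 + 1280·x^4 + 512·x^5)·Dx^3 + (-3 + 112·x^2 + 480·x^3 + 880·x^4 + 768·x^5 + 256·x^6)·Dx^4  (order 4).
h: a_k = 2, -4, -4, 0, 12, -24, 248/5, …
ICs: h(0) = 2, h′(0) = -4, h′′(0) = -8, h′′′(0) = 0.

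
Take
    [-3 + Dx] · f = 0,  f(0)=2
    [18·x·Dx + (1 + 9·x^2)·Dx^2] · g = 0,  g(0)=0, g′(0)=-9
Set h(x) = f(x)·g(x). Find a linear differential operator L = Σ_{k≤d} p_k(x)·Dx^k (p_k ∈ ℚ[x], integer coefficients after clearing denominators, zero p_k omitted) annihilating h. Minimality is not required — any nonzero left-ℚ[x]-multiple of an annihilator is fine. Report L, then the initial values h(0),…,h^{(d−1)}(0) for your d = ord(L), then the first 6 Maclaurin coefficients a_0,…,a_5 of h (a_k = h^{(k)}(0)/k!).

L = (9 - 54·x + 81·x^2) + (-6 + 18·x - 54·x^2)·Dx + (1 + 9·x^2)·Dx^2  (order 2).
h: a_k = 0, -18, -54, -27, 81, -2187/20, …
ICs: h(0) = 0, h′(0) = -18.

f: a_k = 2, 6, 9, 9, 27/4, 81/20, …
g: a_k = 0, -9, 0, 27, 0, -729/5, …
L₀ := L_f ⊗_s L_g (sym. prod.), ord ≤ 2.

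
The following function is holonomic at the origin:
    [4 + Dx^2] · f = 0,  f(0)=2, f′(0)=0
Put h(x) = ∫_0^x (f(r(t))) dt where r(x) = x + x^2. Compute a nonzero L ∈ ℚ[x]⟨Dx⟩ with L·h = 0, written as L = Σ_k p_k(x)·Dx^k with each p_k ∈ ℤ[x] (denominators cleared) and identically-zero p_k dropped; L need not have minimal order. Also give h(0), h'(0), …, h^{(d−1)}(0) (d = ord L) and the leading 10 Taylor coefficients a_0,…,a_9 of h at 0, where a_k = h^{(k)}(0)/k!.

f: a_k = 2, 0, -4, 0, 4/3, 0, -8/45, 0, 4/315, 0, …
Change of var in L_f (x↦r) gives L₀.
h=∫h₀ ⇒ L = L₀·Dx.
L = (4 + 24·x + 48·x^2 + 32·x^3)·Dx - 2·Dx^2 + (1 + 2·x)·Dx^3  (order 3).
h: a_k = 0, 2, 0, -4/3, -2, -8/15, 8/9, 352/315, 8/15, -416/2835, …
ICs: h(0) = 0, h′(0) = 2, h′′(0) = 0.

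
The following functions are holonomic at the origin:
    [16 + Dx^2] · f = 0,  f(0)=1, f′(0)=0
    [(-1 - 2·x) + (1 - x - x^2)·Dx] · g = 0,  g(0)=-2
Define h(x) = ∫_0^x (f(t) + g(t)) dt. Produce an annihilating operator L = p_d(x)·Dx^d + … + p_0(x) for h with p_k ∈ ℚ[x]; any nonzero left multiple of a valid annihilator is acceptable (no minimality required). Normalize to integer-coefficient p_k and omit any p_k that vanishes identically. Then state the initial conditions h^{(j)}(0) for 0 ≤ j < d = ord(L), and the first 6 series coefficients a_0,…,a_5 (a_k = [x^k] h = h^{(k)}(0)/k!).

L = (-272 - 384·x + 352·x^2 - 192·x^3 - 640·x^4 - 256·x^5)·Dx + (160 - 368·x - 32·x^2 + 544·x^3 - 48·x^4 - 384·x^5 - 128·x^6)·Dx^2 + (-17 - 24·x + 22·x^2 - 12·x^3 - 40·x^4 - 16·x^5)·Dx^3 + (10 - 23·x - 2·x^2 + 34·x^3 - 3·x^4 - 24·x^5 - 8·x^6)·Dx^4  (order 4).
h: a_k = 0, -1, -1, -4, -3/2, 2/15, …
ICs: h(0) = 0, h′(0) = -1, h′′(0) = -2, h′′′(0) = -24.

f: a_k = 1, 0, -8, 0, 32/3, 0, …
g: a_k = -2, -2, -4, -6, -10, -16, …
Weyl lclm of L_f,L_g ⇒ L₀ (ord ≤ 3).
h=∫h₀ ⇒ L = L₀·Dx.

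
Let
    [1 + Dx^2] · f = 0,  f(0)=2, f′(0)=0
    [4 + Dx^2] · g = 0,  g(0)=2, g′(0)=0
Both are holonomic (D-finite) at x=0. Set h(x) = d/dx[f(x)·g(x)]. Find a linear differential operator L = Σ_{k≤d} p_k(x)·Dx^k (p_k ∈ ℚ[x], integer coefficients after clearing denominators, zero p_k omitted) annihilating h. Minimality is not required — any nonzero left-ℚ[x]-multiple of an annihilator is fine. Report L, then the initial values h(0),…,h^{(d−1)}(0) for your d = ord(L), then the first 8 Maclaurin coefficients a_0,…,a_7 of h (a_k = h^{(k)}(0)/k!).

L = 9 + 10·Dx^2 + Dx^4  (order 4).
h: a_k = 0, -20, 0, 82/3, 0, -73/6, 0, 3281/1260, …
ICs: h(0) = 0, h′(0) = -20, h′′(0) = 0, h′′′(0) = 164.

f: a_k = 2, 0, -1, 0, 1/12, 0, -1/360, 0, …
g: a_k = 2, 0, -4, 0, 4/3, 0, -8/45, 0, …
h₀=f·g: eliminate ⇒ L₀, order ≤ 2·2.
Differentiate: ansatz ord ≤ ord L₀ ⇒ L.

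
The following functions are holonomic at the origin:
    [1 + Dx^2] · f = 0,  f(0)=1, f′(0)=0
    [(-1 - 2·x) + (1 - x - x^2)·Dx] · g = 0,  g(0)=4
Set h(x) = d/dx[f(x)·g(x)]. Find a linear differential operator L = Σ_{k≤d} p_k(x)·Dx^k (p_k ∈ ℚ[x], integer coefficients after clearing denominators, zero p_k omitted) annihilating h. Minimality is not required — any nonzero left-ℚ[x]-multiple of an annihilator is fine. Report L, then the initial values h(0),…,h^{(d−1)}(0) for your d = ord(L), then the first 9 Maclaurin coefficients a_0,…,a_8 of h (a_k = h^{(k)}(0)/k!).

L = (3 - 2·x - x^2 + 2·x^3 + x^4) + (4 + 10·x + 6·x^2 + 4·x^3)·Dx + (-1 + x^2 + 2·x^3 + x^4)·Dx^2  (order 2).
h: a_k = 4, 12, 30, 194/3, 785/6, 7619/30, 86303/180, 124121/140, 1807513/1120, …
ICs: h(0) = 4, h′(0) = 12.

f: a_k = 1, 0, -1/2, 0, 1/24, 0, -1/720, 0, 1/40320, …
g: a_k = 4, 4, 8, 12, 20, 32, 52, 84, 136, …
f·g: L₀ = L_f ⊗_s L_g, ord ≤ 2·1.
h=h₀': d/dx-closure on L₀ ⇒ L.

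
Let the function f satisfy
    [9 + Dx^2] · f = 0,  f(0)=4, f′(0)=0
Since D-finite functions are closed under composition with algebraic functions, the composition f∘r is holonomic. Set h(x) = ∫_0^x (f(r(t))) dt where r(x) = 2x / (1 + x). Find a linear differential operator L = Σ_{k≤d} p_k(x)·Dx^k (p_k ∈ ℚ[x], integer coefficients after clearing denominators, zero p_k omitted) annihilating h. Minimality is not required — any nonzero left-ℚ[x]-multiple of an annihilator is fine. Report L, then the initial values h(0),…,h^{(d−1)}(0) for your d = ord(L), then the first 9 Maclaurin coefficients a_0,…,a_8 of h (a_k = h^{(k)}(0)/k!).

f: a_k = 4, 0, -18, 0, 27/2, 0, -81/20, 0, 729/1120, …
Substitute x→r, Dx→(1/r')Dx; clear ⇒ L₀.
Integrate: L := L₀·Dx.
L = 36·Dx + (2 + 6·x + 6·x^2 + 2·x^3)·Dx^2 + (1 + 4·x + 6·x^2 + 4·x^3 + x^4)·Dx^3  (order 3).
h: a_k = 0, 4, 0, -24, 36, 0, -96, 7704/35, -1458/5, …
ICs: h(0) = 0, h′(0) = 4, h′′(0) = 0.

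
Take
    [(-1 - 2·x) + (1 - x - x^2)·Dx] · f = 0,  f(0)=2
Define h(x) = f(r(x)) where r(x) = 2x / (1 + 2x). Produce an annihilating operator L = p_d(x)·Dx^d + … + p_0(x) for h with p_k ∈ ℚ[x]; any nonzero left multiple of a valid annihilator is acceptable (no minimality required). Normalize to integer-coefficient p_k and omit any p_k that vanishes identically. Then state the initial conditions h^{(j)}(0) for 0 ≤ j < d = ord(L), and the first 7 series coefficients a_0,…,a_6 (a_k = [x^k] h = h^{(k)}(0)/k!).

f: a_k = 2, 2, 4, 6, 10, 16, 26, …
L₀ from L_f via x↦r, Dx↦r'^{-1}Dx.
L = (2 + 12·x) + (-1 - 4·x + 8·x^3)·Dx  (order 1).
h: a_k = 2, 4, 8, 0, 32, -64, 256, …
ICs: h(0) = 2.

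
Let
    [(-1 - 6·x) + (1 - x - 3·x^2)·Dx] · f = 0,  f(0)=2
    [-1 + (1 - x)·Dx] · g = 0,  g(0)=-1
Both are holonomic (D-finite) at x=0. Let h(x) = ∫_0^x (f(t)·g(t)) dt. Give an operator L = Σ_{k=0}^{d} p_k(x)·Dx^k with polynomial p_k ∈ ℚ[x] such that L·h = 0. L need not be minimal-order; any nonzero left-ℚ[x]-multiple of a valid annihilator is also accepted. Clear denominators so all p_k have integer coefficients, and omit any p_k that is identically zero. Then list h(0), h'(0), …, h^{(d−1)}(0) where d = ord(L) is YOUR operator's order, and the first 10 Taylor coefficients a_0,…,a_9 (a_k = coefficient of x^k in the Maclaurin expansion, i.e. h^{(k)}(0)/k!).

f: a_k = 2, 2, 8, 14, 38, 80, 194, 434, 1016, 2318, …
g: a_k = -1, -1, -1, -1, -1, -1, -1, -1, -1, -1, …
Sym-product of L_f,L_g gives L₀ (≤ ord 1).
Integrate: L := L₀·Dx.
L = (-2 - 4·x + 9·x^2)·Dx + (1 - 2·x - 2·x^2 + 3·x^3)·Dx^2  (order 2).
h: a_k = 0, -2, -2, -4, -13/2, -64/5, -24, -338/7, -193/2, -596/3, …
ICs: h(0) = 0, h′(0) = -2.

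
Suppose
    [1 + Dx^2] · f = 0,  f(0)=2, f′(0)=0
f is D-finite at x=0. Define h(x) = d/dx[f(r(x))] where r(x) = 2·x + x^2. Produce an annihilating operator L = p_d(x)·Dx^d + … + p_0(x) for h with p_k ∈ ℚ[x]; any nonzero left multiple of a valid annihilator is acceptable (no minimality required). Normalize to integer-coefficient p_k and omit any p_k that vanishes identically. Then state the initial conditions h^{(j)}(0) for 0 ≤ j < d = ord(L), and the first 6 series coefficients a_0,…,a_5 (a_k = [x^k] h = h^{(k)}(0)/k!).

f: a_k = 2, 0, -1, 0, 1/12, 0, …
Change of var in L_f (x↦r) gives L₀.
Differentiate: ansatz ord ≤ ord L₀ ⇒ L.
L = (7 + 16·x + 24·x^2 + 16·x^3 + 4·x^4) + (-3 - 3·x)·Dx + (1 + 2·x + x^2)·Dx^2  (order 2).
h: a_k = 0, -8, -12, 4/3, 40/3, 164/15, …
ICs: h(0) = 0, h′(0) = -8.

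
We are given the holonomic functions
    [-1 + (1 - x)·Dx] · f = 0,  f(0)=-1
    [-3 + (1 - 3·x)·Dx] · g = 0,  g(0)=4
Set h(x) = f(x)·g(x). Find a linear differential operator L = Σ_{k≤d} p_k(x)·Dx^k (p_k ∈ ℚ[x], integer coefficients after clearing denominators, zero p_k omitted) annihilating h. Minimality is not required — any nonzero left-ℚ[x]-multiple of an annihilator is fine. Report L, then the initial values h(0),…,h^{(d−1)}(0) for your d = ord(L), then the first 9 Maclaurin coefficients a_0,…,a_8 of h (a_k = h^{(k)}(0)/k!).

f: a_k = -1, -1, -1, -1, -1, -1, -1, -1, -1, …
g: a_k = 4, 12, 36, 108, 324, 972, 2916, 8748, 26244, …
f·g: L₀ = L_f ⊗_s L_g, ord ≤ 1·1.
L = (-4 + 6·x) + (1 - 4·x + 3·x^2)·Dx  (order 1).
h: a_k = -4, -16, -52, -160, -484, -1456, -4372, -13120, -39364, …
ICs: h(0) = -4.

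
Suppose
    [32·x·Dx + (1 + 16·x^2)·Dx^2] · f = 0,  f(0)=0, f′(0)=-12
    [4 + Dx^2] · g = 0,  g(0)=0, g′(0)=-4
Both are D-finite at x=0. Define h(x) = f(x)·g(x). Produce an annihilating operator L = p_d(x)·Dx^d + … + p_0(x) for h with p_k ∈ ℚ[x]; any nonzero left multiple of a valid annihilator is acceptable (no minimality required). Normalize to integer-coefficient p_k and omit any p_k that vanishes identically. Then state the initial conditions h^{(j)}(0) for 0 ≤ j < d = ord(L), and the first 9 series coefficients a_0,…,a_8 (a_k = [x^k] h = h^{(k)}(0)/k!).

L = (1360 + 60416·x^2 + 106496·x^4 + 262144·x^6 + 1048576·x^8) + (2304·x + 45056·x^3 + 196608·x^5 + 1048576·x^7)·Dx + (360 + 15872·x^2 + 36864·x^4 + 131072·x^6 + 524288·x^8)·Dx^2 + (576·x + 11264·x^3 + 49152·x^5 + 262144·x^7)·Dx^3 + (5 + 192·x^2 + 2560·x^4 + 16384·x^6 + 65536·x^8)·Dx^4  (order 4).
h: a_k = 0, 0, 48, 0, -288, 0, 7904/3, 0, -29760, …
ICs: h(0) = 0, h′(0) = 0, h′′(0) = 96, h′′′(0) = 0.

f: a_k = 0, -12, 0, 64, 0, -3072/5, 0, 49152/7, 0, …
g: a_k = 0, -4, 0, 8/3, 0, -8/15, 0, 16/315, 0, …
L₀ := L_f ⊗_s L_g (sym. prod.), ord ≤ 4.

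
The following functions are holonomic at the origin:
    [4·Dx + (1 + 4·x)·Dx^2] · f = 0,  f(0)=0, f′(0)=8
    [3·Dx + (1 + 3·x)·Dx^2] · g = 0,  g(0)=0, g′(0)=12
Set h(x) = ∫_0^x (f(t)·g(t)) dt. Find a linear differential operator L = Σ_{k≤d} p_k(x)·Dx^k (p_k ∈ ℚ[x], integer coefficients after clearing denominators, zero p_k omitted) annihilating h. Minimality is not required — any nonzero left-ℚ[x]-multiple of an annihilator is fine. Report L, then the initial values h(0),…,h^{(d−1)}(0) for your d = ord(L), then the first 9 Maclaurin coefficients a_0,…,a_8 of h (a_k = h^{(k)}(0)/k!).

L = (600 + 4032·x + 6912·x^2)·Dx^2 + (854 + 8808·x + 30240·x^2 + 34560·x^3)·Dx^3 + (172 + 2380·x + 12312·x^2 + 28224·x^3 + 24192·x^4)·Dx^4 + (7 + 122·x + 847·x^2 + 2928·x^3 + 5040·x^4 + 3456·x^5)·Dx^5  (order 5).
h: a_k = 0, 0, 0, 32, -84, 1088/5, -588, 58032/35, -24262/5, …
ICs: h(0) = 0, h′(0) = 0, h′′(0) = 0, h′′′(0) = 192, h′′′′(0) = -2016.

f: a_k = 0, 8, -16, 128/3, -128, 2048/5, -4096/3, 32768/7, -16384, …
g: a_k = 0, 12, -18, 36, -81, 972/5, -486, 8748/7, -6561/2, …
L₀ := L_f ⊗_s L_g (sym. prod.), ord ≤ 4.
h=∫h₀ ⇒ L = L₀·Dx.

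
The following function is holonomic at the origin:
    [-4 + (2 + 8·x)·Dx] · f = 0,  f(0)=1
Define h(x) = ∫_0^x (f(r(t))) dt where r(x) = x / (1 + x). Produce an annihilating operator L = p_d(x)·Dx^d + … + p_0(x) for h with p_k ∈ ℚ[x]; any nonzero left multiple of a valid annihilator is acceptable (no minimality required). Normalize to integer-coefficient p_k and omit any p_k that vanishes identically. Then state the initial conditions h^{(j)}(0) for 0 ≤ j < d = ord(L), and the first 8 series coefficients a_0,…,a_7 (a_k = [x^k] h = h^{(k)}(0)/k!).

f: a_k = 1, 2, -2, 4, -10, 28, -84, 264, …
f∘r: x↦r, Dx↦Dx/r' in L_f ⇒ L₀.
h=∫h₀ ⇒ L = L₀·Dx.
L = -2·Dx + (1 + 6·x + 5·x^2)·Dx^2  (order 2).
h: a_k = 0, 1, 1, -4/3, 5/2, -6, 17, -376/7, …
ICs: h(0) = 0, h′(0) = 1.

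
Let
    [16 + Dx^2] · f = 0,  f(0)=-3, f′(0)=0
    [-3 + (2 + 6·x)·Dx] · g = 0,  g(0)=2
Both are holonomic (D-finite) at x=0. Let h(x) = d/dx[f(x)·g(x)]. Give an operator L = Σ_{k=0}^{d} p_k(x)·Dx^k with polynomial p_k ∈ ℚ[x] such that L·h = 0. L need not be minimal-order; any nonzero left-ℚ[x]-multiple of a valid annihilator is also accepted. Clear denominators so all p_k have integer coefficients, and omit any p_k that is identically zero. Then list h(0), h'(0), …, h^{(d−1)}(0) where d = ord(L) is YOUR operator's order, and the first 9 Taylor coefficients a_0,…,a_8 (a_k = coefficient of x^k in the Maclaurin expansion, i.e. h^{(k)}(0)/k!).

f: a_k = -3, 0, 24, 0, -32, 0, 256/15, 0, -512/105, …
g: a_k = 2, 3, -9/4, 27/8, -405/64, 1701/128, -15309/512, 72171/1024, -2814669/16384, …
h₀=f·g: eliminate ⇒ L₀, order ≤ 2·1.
Differentiate: ansatz ord ≤ ord L₀ ⇒ L.
L = (9613 + 83712·x + 273024·x^2 + 442368·x^3 + 331776·x^4) + (-444 - 5940·x - 20736·x^2 - 20736·x^3)·Dx + (364 + 3720·x + 14796·x^2 + 27648·x^3 + 20736·x^4)·Dx^2  (order 2).
h: a_k = -9, 219/2, 1485/8, -6337/16, -35115/128, 337609/1280, 1817053/5120, -82369729/215040, 214448463/1146880, …
ICs: h(0) = -9, h′(0) = 219/2.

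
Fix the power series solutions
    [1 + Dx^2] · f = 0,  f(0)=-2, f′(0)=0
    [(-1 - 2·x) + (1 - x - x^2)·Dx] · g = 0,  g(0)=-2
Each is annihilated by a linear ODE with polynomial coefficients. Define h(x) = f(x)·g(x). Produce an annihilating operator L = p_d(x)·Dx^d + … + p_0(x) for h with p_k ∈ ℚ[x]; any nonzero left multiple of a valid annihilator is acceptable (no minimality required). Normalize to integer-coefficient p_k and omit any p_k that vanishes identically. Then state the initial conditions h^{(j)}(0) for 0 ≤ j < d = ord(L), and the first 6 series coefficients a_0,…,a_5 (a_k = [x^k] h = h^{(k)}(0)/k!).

L = (1 + x + x^2) + (2 + 4·x)·Dx + (-1 + x + x^2)·Dx^2  (order 2).
h: a_k = 4, 4, 6, 10, 97/6, 157/6, …
ICs: h(0) = 4, h′(0) = 4.

f: a_k = -2, 0, 1, 0, -1/12, 0, …
g: a_k = -2, -2, -4, -6, -10, -16, …
h₀=f·g: eliminate ⇒ L₀, order ≤ 2·1.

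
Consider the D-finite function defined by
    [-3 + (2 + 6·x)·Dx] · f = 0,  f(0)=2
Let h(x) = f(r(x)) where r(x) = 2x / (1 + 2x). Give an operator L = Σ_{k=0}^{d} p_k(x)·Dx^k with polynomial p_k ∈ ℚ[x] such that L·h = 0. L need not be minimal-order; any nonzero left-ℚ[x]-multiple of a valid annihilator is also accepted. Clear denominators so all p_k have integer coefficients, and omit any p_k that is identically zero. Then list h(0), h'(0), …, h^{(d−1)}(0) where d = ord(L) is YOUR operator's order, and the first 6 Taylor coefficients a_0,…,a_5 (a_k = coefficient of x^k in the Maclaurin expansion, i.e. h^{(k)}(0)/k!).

f: a_k = 2, 3, -9/4, 27/8, -405/64, 1701/128, …
L₀ from L_f via x↦r, Dx↦r'^{-1}Dx.
L = -3 + (1 + 10·x + 16·x^2)·Dx  (order 1).
h: a_k = 2, 6, -21, 87, -1677/4, 9069/4, …
ICs: h(0) = 2.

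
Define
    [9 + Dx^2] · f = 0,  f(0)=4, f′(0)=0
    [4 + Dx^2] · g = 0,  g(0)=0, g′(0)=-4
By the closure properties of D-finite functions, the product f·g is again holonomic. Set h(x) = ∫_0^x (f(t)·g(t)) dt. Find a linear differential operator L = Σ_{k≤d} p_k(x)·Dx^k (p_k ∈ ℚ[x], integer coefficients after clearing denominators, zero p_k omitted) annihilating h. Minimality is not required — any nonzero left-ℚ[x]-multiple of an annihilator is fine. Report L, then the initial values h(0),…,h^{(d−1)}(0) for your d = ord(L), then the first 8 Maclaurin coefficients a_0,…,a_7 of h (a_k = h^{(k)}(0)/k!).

L = 25·Dx + 26·Dx^3 + Dx^5  (order 5).
h: a_k = 0, 0, -8, 0, 62/3, 0, -781/45, 0, …
ICs: h(0) = 0, h′(0) = 0, h′′(0) = -16, h′′′(0) = 0, h′′′′(0) = 496.

f: a_k = 4, 0, -18, 0, 27/2, 0, -81/20, 0, …
g: a_k = 0, -4, 0, 8/3, 0, -8/15, 0, 16/315, …
Product ⇒ symmetric product L₀, ord ≤ 4.
h=∫₀ˣh₀: take L = L₀·Dx.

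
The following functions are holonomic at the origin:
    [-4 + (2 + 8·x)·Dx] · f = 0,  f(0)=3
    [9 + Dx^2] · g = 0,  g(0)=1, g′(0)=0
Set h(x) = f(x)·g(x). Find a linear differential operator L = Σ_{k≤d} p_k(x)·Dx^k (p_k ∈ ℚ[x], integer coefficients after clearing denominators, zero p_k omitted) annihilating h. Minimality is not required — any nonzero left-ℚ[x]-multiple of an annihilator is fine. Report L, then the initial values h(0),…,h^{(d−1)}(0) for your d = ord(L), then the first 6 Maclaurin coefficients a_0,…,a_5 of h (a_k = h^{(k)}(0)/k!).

f: a_k = 3, 6, -6, 12, -30, 84, …
g: a_k = 1, 0, -9/2, 0, 27/8, 0, …
f·g: L₀ = L_f ⊗_s L_g, ord ≤ 1·2.
L = (21 + 72·x + 144·x^2) + (-4 - 16·x)·Dx + (1 + 8·x + 16·x^2)·Dx^2  (order 2).
h: a_k = 3, 6, -39/2, -15, 57/8, 201/4, …
ICs: h(0) = 3, h′(0) = 6.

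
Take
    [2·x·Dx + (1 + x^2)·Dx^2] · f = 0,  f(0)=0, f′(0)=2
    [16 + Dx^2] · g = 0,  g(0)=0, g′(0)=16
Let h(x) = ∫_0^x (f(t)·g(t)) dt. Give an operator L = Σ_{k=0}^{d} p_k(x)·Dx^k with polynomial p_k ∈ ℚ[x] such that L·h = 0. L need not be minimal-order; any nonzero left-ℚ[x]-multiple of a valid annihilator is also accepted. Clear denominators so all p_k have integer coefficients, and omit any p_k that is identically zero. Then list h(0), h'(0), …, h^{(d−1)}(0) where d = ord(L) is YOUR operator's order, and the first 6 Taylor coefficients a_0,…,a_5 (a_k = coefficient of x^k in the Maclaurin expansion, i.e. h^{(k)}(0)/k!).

f: a_k = 0, 2, 0, -2/3, 0, 2/5, …
g: a_k = 0, 16, 0, -128/3, 0, 512/15, …
Sym-product of L_f,L_g gives L₀ (≤ ord 4).
h=∫₀ˣh₀: take L = L₀·Dx.
L = (5440 + 19136·x^2 + 25856·x^4 + 16384·x^6 + 4096·x^8)·Dx + (1152·x + 3200·x^3 + 3072·x^5 + 1024·x^7)·Dx^2 + (612 + 2252·x^2 + 3168·x^4 + 2048·x^6 + 512·x^8)·Dx^3 + (72·x + 200·x^3 + 192·x^5 + 64·x^7)·Dx^4 + (17 + 66·x^2 + 97·x^4 + 64·x^6 + 16·x^8)·Dx^5  (order 5).
h: a_k = 0, 0, 0, 32/3, 0, -96/5, …
ICs: h(0) = 0, h′(0) = 0, h′′(0) = 0, h′′′(0) = 64, h′′′′(0) = 0.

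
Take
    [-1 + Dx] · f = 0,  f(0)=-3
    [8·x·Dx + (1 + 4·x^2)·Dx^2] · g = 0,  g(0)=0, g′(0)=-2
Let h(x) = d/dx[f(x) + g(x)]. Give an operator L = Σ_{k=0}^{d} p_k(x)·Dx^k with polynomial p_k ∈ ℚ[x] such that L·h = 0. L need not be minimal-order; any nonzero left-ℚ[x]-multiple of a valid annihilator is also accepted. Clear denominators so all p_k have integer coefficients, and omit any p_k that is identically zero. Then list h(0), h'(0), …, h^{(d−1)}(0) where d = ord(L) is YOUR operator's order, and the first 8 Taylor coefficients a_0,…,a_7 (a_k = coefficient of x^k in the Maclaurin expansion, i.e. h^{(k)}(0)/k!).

f: a_k = -3, -3, -3/2, -1/2, -1/8, -1/40, -1/240, -1/1680, …
g: a_k = 0, -2, 0, 8/3, 0, -32/5, 0, 128/7, …
Sum ⇒ L₀ = lclm(L_f,L_g) in ℚ(x)⟨Dx⟩.
Differentiate: ansatz ord ≤ ord L₀ ⇒ L.
L = (8 - 8·x - 96·x^2 - 32·x^3) + (-9 + 88·x^2 - 16·x^4)·Dx + (1 + 8·x + 8·x^2 + 32·x^3 + 16·x^4)·Dx^2  (order 2).
h: a_k = -5, -3, 13/2, -1/2, -257/8, -1/40, 30719/240, -1/1680, …
ICs: h(0) = -5, h′(0) = -3.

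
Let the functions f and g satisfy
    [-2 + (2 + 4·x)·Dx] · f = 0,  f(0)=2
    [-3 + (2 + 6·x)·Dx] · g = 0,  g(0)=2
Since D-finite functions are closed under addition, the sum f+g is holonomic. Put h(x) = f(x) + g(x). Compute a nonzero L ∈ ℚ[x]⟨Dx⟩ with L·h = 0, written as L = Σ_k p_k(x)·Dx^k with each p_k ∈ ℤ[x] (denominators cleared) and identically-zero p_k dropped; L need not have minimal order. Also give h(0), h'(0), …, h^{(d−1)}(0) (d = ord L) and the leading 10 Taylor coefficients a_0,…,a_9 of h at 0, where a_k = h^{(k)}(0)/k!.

L = -3 + (5 + 12·x)·Dx + (2 + 10·x + 12·x^2)·Dx^2  (order 2).
h: a_k = 4, 5, -13/4, 35/8, -485/64, 1925/128, -16653/512, 76395/1024, -2924493/16384, 14439425/32768, …
ICs: h(0) = 4, h′(0) = 5.

f: a_k = 2, 2, -1, 1, -5/4, 7/4, -21/8, 33/8, -429/64, 715/64, …
g: a_k = 2, 3, -9/4, 27/8, -405/64, 1701/128, -15309/512, 72171/1024, -2814669/16384, 14073345/32768, …
Weyl lclm of L_f,L_g ⇒ L₀ (ord ≤ 2).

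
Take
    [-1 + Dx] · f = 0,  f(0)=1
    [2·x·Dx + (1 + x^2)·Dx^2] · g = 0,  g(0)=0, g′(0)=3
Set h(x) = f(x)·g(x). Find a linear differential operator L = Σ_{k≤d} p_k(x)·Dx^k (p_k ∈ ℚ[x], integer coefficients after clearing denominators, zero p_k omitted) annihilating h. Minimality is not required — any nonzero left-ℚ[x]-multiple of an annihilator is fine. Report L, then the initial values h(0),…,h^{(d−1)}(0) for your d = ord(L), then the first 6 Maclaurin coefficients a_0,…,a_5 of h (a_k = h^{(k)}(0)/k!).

f: a_k = 1, 1, 1/2, 1/6, 1/24, 1/120, …
g: a_k = 0, 3, 0, -1, 0, 3/5, …
Product ⇒ symmetric product L₀, ord ≤ 2.
L = (1 - 2·x + x^2) + (-2 + 2·x - 2·x^2)·Dx + (1 + x^2)·Dx^2  (order 2).
h: a_k = 0, 3, 3, 1/2, -1/2, 9/40, …
ICs: h(0) = 0, h′(0) = 3.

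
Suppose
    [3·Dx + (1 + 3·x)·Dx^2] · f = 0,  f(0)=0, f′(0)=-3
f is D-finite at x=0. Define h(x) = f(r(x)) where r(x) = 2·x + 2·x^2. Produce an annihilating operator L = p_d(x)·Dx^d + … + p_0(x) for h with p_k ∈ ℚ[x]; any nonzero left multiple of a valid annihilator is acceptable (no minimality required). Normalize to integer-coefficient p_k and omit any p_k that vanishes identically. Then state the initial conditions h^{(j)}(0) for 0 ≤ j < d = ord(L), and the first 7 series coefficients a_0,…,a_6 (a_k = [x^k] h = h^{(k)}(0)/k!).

L = (4 + 12·x + 12·x^2)·Dx + (1 + 8·x + 18·x^2 + 12·x^3)·Dx^2  (order 2).
h: a_k = 0, -6, 12, -36, 126, -2376/5, 1872, …
ICs: h(0) = 0, h′(0) = -6.

f: a_k = 0, -3, 9/2, -9, 81/4, -243/5, 243/2, …
Substitute x→r, Dx→(1/r')Dx; clear ⇒ L₀.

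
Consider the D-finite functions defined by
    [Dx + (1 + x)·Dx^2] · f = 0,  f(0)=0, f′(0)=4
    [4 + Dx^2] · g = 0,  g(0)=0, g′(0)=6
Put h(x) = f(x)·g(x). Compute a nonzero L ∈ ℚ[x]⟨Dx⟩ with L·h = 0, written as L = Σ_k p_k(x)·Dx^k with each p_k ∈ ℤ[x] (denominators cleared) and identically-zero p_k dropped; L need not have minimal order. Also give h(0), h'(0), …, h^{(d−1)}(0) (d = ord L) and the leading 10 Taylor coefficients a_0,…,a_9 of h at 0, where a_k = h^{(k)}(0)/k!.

f: a_k = 0, 4, -2, 4/3, -1, 4/5, -2/3, 4/7, -1/2, 4/9, …
g: a_k = 0, 6, 0, -4, 0, 4/5, 0, -8/105, 0, 4/945, …
h₀=f·g: eliminate ⇒ L₀, order ≤ 2·2.
L = (168 + 864·x + 1456·x^2 + 1024·x^3 + 256·x^4) + (112 + 368·x + 384·x^2 + 128·x^3)·Dx + (102 + 464·x + 744·x^2 + 512·x^3 + 128·x^4)·Dx^2 + (28 + 92·x + 96·x^2 + 32·x^3)·Dx^3 + (15 + 62·x + 95·x^2 + 64·x^3 + 16·x^4)·Dx^4  (order 4).
h: a_k = 0, 0, 24, -12, -8, 2, 8/3, -8/5, 104/105, -103/105, …
ICs: h(0) = 0, h′(0) = 0, h′′(0) = 48, h′′′(0) = -72.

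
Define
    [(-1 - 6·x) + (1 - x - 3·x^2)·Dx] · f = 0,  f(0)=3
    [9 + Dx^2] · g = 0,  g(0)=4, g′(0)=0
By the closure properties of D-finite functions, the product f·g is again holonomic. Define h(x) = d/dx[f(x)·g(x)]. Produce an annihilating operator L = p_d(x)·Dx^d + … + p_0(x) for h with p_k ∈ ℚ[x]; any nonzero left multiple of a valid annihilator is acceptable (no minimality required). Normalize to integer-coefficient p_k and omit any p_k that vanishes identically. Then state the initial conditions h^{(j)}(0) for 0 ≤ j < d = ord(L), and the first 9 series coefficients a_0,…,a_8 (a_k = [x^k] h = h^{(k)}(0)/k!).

L = (-15 - 54·x - 135·x^2 + 162·x^3 + 243·x^4) + (6·x + 54·x^2 + 108·x^3)·Dx + (1 - 4·x - 9·x^2 + 18·x^3 + 27·x^4)·Dx^2  (order 2).
h: a_k = 12, -12, 90, 210, 1425/2, 17271/10, 100149/20, 354111/28, 37567179/1120, …
ICs: h(0) = 12, h′(0) = -12.

f: a_k = 3, 3, 12, 21, 57, 120, 291, 651, 1524, …
g: a_k = 4, 0, -18, 0, 27/2, 0, -81/20, 0, 729/1120, …
L₀ := L_f ⊗_s L_g (sym. prod.), ord ≤ 2.
h=h₀': d/dx-closure on L₀ ⇒ L.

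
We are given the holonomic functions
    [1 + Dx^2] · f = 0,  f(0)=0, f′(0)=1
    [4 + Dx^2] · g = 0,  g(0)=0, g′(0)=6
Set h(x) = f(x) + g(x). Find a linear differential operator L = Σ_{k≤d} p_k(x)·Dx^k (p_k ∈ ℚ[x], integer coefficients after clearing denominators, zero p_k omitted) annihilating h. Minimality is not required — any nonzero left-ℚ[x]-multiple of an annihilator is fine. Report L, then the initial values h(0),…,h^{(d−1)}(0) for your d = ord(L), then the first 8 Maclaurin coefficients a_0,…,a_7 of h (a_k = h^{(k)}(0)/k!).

f: a_k = 0, 1, 0, -1/6, 0, 1/120, 0, -1/5040, …
g: a_k = 0, 6, 0, -4, 0, 4/5, 0, -8/105, …
L₀ := lclm(L_f,L_g); ord L₀ ≤ 2+2.
L = 4 + 5·Dx^2 + Dx^4  (order 4).
h: a_k = 0, 7, 0, -25/6, 0, 97/120, 0, -11/144, …
ICs: h(0) = 0, h′(0) = 7, h′′(0) = 0, h′′′(0) = -25.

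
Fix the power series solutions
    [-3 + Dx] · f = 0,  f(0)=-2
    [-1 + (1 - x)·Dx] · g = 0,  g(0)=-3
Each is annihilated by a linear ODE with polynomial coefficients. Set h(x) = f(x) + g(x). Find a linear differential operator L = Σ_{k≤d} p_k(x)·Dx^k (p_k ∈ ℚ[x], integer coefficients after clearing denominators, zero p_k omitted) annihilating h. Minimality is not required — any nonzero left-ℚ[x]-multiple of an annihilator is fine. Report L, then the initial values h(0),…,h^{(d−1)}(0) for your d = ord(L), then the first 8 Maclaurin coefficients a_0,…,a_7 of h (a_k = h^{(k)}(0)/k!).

f: a_k = -2, -6, -9, -9, -27/4, -81/20, -81/40, -243/280, …
g: a_k = -3, -3, -3, -3, -3, -3, -3, -3, …
L₀ := lclm(L_f,L_g); ord L₀ ≤ 1+1.
L = (-3 + 9·x) + (7 - 18·x + 9·x^2)·Dx + (-2 + 5·x - 3·x^2)·Dx^2  (order 2).
h: a_k = -5, -9, -12, -12, -39/4, -141/20, -201/40, -1083/280, …
ICs: h(0) = -5, h′(0) = -9.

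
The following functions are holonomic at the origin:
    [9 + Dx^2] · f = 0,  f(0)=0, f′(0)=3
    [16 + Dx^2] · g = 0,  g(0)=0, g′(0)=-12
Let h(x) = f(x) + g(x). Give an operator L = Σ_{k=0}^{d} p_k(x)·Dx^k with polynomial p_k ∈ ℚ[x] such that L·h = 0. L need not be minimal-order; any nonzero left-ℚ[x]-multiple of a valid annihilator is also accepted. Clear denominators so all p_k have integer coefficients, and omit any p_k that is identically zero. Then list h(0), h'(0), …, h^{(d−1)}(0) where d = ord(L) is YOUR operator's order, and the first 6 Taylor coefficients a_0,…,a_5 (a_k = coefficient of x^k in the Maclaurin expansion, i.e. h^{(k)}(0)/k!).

f: a_k = 0, 3, 0, -9/2, 0, 81/40, …
g: a_k = 0, -12, 0, 32, 0, -128/5, …
L₀ := lclm(L_f,L_g); ord L₀ ≤ 2+2.
L = 144 + 25·Dx^2 + Dx^4  (order 4).
h: a_k = 0, -9, 0, 55/2, 0, -943/40, …
ICs: h(0) = 0, h′(0) = -9, h′′(0) = 0, h′′′(0) = 165.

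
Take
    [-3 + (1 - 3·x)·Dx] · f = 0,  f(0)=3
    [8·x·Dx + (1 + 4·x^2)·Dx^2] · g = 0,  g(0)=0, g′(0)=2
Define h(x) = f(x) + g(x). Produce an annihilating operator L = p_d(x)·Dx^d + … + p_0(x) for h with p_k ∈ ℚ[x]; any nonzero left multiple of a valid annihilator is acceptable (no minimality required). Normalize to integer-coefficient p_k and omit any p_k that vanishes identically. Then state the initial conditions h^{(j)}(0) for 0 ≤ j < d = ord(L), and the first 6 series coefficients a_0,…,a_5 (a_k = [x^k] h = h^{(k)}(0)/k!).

L = (-24 + 288·x + 288·x^2)·Dx + (31 - 24·x + 204·x^2 + 288·x^3)·Dx^2 + (-3 + 5·x + 20·x^3 + 48·x^4)·Dx^3  (order 3).
h: a_k = 3, 11, 27, 235/3, 243, 3677/5, …
ICs: h(0) = 3, h′(0) = 11, h′′(0) = 54.

f: a_k = 3, 9, 27, 81, 243, 729, …
g: a_k = 0, 2, 0, -8/3, 0, 32/5, …
L₀ := lclm(L_f,L_g); ord L₀ ≤ 1+2.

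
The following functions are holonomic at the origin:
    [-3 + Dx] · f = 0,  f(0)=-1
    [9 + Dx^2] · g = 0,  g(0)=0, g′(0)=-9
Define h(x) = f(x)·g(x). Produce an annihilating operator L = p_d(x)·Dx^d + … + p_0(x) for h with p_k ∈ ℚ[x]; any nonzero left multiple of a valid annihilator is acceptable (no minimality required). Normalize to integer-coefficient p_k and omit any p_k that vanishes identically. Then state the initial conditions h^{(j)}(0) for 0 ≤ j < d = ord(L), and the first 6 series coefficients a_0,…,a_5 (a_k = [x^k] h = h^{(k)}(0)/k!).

L = 18 - 6·Dx + Dx^2  (order 2).
h: a_k = 0, 9, 27, 27, 0, -243/10, …
ICs: h(0) = 0, h′(0) = 9.

f: a_k = -1, -3, -9/2, -9/2, -27/8, -81/40, …
g: a_k = 0, -9, 0, 27/2, 0, -243/40, …
Sym-product of L_f,L_g gives L₀ (≤ ord 2).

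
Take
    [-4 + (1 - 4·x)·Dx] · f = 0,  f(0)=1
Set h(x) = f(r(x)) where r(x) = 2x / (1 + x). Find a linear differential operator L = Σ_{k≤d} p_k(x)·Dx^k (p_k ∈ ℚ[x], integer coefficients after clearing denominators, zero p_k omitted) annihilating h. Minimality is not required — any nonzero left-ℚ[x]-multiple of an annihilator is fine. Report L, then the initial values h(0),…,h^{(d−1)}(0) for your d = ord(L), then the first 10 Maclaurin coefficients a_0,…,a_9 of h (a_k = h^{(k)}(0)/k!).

L = 8 + (-1 + 6·x + 7·x^2)·Dx  (order 1).
h: a_k = 1, 8, 56, 392, 2744, 19208, 134456, 941192, 6588344, 46118408, …
ICs: h(0) = 1.

f: a_k = 1, 4, 16, 64, 256, 1024, 4096, 16384, 65536, 262144, …
L₀ from L_f via x↦r, Dx↦r'^{-1}Dx.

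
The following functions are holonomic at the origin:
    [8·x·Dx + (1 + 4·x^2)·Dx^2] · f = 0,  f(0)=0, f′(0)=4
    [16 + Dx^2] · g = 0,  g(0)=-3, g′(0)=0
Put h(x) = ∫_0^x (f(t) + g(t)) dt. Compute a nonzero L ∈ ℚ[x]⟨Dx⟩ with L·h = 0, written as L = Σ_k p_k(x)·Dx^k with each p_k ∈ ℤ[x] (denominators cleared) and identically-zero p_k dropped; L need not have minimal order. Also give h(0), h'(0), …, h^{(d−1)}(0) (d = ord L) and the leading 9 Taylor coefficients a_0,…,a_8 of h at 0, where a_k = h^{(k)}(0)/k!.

f: a_k = 0, 4, 0, -16/3, 0, 64/5, 0, -256/7, 0, …
g: a_k = -3, 0, 24, 0, -32, 0, 256/15, 0, -512/105, …
Weyl lclm of L_f,L_g ⇒ L₀ (ord ≤ 4).
h=∫h₀ ⇒ L = L₀·Dx.
L = (-512·x + 5120·x^3 + 4096·x^5)·Dx^2 + (16 + 512·x^2 + 2304·x^4 + 2048·x^6)·Dx^3 + (-32·x + 320·x^3 + 256·x^5)·Dx^4 + (1 + 32·x^2 + 144·x^4 + 128·x^6)·Dx^5  (order 5).
h: a_k = 0, -3, 2, 8, -4/3, -32/5, 32/15, 256/105, -32/7, …
ICs: h(0) = 0, h′(0) = -3, h′′(0) = 4, h′′′(0) = 48, h′′′′(0) = -32.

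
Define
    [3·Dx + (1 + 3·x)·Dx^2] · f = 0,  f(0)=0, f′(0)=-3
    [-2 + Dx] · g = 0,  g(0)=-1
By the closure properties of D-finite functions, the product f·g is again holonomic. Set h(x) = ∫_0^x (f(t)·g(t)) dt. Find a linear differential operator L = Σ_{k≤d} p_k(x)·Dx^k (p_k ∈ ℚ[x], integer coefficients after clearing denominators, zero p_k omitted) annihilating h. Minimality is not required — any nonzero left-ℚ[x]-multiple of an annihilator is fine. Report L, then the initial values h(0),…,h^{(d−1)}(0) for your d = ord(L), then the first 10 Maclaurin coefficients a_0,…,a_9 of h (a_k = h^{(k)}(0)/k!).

f: a_k = 0, -3, 9/2, -9, 81/4, -243/5, 243/2, -2187/7, 6561/8, -2187, …
g: a_k = -1, -2, -2, -4/3, -2/3, -4/15, -4/45, -8/315, -2/315, -4/2835, …
f·g: L₀ = L_f ⊗_s L_g, ord ≤ 2·1.
∫: right-multiply L₀ by Dx.
L = (-2 + 12·x)·Dx + (-1 - 12·x)·Dx^2 + (1 + 3·x)·Dx^3  (order 3).
h: a_k = 0, 0, 3/2, 1/2, 3/2, -29/20, 221/60, -55/7, 15193/840, -46187/1080, …
ICs: h(0) = 0, h′(0) = 0, h′′(0) = 3.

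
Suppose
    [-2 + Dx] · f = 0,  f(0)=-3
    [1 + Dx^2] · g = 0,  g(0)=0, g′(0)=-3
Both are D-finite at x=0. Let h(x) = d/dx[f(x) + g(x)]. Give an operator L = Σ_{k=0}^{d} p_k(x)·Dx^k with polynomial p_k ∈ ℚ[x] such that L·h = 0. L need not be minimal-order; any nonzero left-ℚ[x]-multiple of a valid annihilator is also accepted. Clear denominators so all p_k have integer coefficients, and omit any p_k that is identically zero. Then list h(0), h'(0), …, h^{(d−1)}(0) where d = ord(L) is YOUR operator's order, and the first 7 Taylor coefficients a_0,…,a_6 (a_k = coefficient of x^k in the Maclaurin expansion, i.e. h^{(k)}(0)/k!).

L = 2 - Dx + 2·Dx^2 - Dx^3  (order 3).
h: a_k = -9, -12, -21/2, -8, -33/8, -8/5, -127/240, …
ICs: h(0) = -9, h′(0) = -12, h′′(0) = -21.

f: a_k = -3, -6, -6, -4, -2, -4/5, -4/15, …
g: a_k = 0, -3, 0, 1/2, 0, -1/40, 0, …
Sum ⇒ L₀ = lclm(L_f,L_g) in ℚ(x)⟨Dx⟩.
h=h₀': d/dx-closure on L₀ ⇒ L.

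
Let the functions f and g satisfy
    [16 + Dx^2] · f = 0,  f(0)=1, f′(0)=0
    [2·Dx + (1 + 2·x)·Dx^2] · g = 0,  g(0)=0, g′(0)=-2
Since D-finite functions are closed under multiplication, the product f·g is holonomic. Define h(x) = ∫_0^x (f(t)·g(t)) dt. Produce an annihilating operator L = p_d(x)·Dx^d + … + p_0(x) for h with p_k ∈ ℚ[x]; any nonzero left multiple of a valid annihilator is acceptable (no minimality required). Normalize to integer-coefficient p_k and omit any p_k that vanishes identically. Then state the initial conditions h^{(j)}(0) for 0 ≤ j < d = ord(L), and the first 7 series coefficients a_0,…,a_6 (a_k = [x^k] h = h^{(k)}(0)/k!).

L = (2688 + 27648·x + 93184·x^2 + 131072·x^3 + 65536·x^4)·Dx + (896 + 5888·x + 12288·x^2 + 8192·x^3)·Dx^2 + (408 + 3712·x + 11904·x^2 + 16384·x^3 + 8192·x^4)·Dx^3 + (56 + 368·x + 768·x^2 + 512·x^3)·Dx^4 + (15 + 124·x + 380·x^2 + 512·x^3 + 256·x^4)·Dx^5  (order 5).
h: a_k = 0, 0, -1, 2/3, 10/3, -12/5, -16/15, …
ICs: h(0) = 0, h′(0) = 0, h′′(0) = -2, h′′′(0) = 4, h′′′′(0) = 80.

f: a_k = 1, 0, -8, 0, 32/3, 0, -256/45, …
g: a_k = 0, -2, 2, -8/3, 4, -32/5, 32/3, …
Product ⇒ symmetric product L₀, ord ≤ 4.
h=∫₀ˣh₀: take L = L₀·Dx.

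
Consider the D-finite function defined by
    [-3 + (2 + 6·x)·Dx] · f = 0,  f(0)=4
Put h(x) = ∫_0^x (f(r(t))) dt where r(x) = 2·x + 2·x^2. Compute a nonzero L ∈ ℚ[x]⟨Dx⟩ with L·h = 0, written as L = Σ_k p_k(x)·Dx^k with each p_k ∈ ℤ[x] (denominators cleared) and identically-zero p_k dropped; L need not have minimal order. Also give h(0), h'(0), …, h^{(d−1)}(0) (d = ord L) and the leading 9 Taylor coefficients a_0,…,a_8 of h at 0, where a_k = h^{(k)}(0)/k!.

L = (-3 - 6·x)·Dx + (1 + 6·x + 6·x^2)·Dx^2  (order 2).
h: a_k = 0, 4, 6, -2, 9/2, -117/10, 135/4, -2943/28, 11097/32, …
ICs: h(0) = 0, h′(0) = 4.

f: a_k = 4, 6, -9/2, 27/4, -405/32, 1701/64, -15309/256, 72171/512, -2814669/8192, …
Substitute x→r, Dx→(1/r')Dx; clear ⇒ L₀.
h=∫h₀ ⇒ L = L₀·Dx.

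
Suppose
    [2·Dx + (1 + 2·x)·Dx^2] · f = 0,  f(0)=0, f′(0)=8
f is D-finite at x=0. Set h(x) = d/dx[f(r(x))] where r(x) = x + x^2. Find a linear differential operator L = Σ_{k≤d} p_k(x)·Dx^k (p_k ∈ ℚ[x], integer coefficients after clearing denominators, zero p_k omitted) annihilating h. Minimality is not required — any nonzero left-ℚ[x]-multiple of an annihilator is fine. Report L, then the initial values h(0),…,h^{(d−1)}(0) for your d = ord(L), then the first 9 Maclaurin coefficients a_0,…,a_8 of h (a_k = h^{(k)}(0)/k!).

L = (4·x + 4·x^2) + (1 + 4·x + 6·x^2 + 4·x^3)·Dx  (order 1).
h: a_k = 8, 0, -16, 32, -32, 0, 64, -128, 128, …
ICs: h(0) = 8.

f: a_k = 0, 8, -8, 32/3, -16, 128/5, -128/3, 512/7, -128, …
Change of var in L_f (x↦r) gives L₀.
Differentiate: ansatz ord ≤ ord L₀ ⇒ L.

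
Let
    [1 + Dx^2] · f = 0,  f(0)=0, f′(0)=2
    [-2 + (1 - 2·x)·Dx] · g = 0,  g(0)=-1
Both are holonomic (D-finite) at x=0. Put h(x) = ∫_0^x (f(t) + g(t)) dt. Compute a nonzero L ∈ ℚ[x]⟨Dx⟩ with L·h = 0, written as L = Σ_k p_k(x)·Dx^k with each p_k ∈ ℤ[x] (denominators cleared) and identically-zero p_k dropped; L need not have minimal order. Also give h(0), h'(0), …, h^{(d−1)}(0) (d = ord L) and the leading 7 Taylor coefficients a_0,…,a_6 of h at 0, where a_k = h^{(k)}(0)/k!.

L = (-50 + 8·x - 8·x^2)·Dx + (9 - 22·x + 12·x^2 - 8·x^3)·Dx^2 + (-50 + 8·x - 8·x^2)·Dx^3 + (9 - 22·x + 12·x^2 - 8·x^3)·Dx^4  (order 4).
h: a_k = 0, -1, 0, -4/3, -25/12, -16/5, -1919/360, …
ICs: h(0) = 0, h′(0) = -1, h′′(0) = 0, h′′′(0) = -8.

f: a_k = 0, 2, 0, -1/3, 0, 1/60, 0, …
g: a_k = -1, -2, -4, -8, -16, -32, -64, …
h₀=f+g: left-lcm gives L₀, ord ≤ 3.
Integrate: L := L₀·Dx.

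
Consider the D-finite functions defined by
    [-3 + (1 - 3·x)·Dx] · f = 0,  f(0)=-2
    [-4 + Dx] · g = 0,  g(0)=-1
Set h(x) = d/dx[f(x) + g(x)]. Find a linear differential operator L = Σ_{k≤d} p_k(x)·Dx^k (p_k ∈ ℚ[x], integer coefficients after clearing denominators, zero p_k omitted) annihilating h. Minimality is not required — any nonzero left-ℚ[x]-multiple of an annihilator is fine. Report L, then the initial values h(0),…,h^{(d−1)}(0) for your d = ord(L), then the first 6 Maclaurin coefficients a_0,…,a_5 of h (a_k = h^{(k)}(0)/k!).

f: a_k = -2, -6, -18, -54, -162, -486, …
g: a_k = -1, -4, -8, -32/3, -32/3, -128/15, …
L₀ := lclm(L_f,L_g); ord L₀ ≤ 1+1.
Differentiate: ansatz ord ≤ ord L₀ ⇒ L.
L = (60 + 144·x) + (-19 - 48·x + 72·x^2)·Dx + (1 + 3·x - 18·x^2)·Dx^2  (order 2).
h: a_k = -10, -52, -194, -2072/3, -7418/3, -131732/15, …
ICs: h(0) = -10, h′(0) = -52.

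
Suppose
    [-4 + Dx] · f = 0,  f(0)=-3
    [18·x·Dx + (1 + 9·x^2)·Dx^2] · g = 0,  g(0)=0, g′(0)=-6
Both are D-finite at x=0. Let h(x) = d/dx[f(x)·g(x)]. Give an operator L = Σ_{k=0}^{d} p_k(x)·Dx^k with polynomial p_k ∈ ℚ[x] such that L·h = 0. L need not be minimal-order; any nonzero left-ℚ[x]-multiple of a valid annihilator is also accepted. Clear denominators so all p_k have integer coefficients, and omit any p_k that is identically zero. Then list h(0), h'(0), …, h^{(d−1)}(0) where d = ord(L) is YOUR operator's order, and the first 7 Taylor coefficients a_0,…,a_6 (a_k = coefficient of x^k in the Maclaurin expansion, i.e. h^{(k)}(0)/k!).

L = (-4 - 288·x + 1548·x^2 - 2592·x^3 + 2592·x^4) + (-7 + 108·x - 531·x^2 + 972·x^3 - 1296·x^4)·Dx + (2 - 9·x + 36·x^2 - 81·x^3 + 162·x^4)·Dx^2  (order 2).
h: a_k = 18, 144, 270, -96, 258, 4464, -538/5, …
ICs: h(0) = 18, h′(0) = 144.

f: a_k = -3, -12, -24, -32, -32, -128/5, -256/15, …
g: a_k = 0, -6, 0, 18, 0, -486/5, 0, …
f·g: L₀ = L_f ⊗_s L_g, ord ≤ 1·2.
Differentiate: ansatz ord ≤ ord L₀ ⇒ L.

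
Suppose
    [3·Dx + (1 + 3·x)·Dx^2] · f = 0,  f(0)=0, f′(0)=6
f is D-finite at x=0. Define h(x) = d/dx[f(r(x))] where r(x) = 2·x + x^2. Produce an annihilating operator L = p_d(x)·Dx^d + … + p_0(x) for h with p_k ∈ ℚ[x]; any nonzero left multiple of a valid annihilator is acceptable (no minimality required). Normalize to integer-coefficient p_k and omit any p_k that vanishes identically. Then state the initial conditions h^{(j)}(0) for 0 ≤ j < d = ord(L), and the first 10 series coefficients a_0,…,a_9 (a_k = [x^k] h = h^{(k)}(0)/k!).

f: a_k = 0, 6, -9, 18, -81/2, 486/5, -243, 4374/7, -6561/4, 4374, …
Substitute x→r, Dx→(1/r')Dx; clear ⇒ L₀.
Differentiate: ansatz ord ≤ ord L₀ ⇒ L.
L = (5 + 6·x + 3·x^2) + (1 + 7·x + 9·x^2 + 3·x^3)·Dx  (order 1).
h: a_k = 12, -60, 324, -1764, 9612, -52380, 285444, -1555524, 8476812, -46194300, …
ICs: h(0) = 12.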